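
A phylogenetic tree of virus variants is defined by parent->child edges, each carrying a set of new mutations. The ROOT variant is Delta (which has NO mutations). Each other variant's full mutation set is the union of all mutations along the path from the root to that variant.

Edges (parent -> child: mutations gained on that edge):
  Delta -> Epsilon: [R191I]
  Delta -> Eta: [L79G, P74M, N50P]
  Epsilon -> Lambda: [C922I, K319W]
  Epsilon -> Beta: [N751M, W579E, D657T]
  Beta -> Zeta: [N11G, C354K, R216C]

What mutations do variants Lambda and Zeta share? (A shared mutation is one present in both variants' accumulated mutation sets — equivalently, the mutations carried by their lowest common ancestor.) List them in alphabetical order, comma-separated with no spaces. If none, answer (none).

Accumulating mutations along path to Lambda:
  At Delta: gained [] -> total []
  At Epsilon: gained ['R191I'] -> total ['R191I']
  At Lambda: gained ['C922I', 'K319W'] -> total ['C922I', 'K319W', 'R191I']
Mutations(Lambda) = ['C922I', 'K319W', 'R191I']
Accumulating mutations along path to Zeta:
  At Delta: gained [] -> total []
  At Epsilon: gained ['R191I'] -> total ['R191I']
  At Beta: gained ['N751M', 'W579E', 'D657T'] -> total ['D657T', 'N751M', 'R191I', 'W579E']
  At Zeta: gained ['N11G', 'C354K', 'R216C'] -> total ['C354K', 'D657T', 'N11G', 'N751M', 'R191I', 'R216C', 'W579E']
Mutations(Zeta) = ['C354K', 'D657T', 'N11G', 'N751M', 'R191I', 'R216C', 'W579E']
Intersection: ['C922I', 'K319W', 'R191I'] ∩ ['C354K', 'D657T', 'N11G', 'N751M', 'R191I', 'R216C', 'W579E'] = ['R191I']

Answer: R191I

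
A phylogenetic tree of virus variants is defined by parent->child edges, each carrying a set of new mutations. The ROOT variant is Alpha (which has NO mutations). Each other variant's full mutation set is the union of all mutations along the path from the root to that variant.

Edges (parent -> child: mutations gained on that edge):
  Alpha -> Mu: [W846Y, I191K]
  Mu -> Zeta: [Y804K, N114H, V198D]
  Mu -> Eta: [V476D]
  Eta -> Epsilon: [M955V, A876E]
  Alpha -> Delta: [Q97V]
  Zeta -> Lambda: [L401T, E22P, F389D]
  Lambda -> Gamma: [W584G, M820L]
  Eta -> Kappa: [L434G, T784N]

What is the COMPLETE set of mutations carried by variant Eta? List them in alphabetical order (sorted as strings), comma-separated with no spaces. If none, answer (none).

Answer: I191K,V476D,W846Y

Derivation:
At Alpha: gained [] -> total []
At Mu: gained ['W846Y', 'I191K'] -> total ['I191K', 'W846Y']
At Eta: gained ['V476D'] -> total ['I191K', 'V476D', 'W846Y']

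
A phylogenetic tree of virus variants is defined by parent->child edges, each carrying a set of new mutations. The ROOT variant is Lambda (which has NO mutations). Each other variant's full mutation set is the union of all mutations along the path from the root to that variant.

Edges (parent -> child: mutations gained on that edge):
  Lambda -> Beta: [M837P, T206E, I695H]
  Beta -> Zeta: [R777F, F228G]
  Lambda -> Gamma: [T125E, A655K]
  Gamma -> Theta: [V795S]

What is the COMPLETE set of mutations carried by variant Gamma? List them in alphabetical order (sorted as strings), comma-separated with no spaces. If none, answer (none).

Answer: A655K,T125E

Derivation:
At Lambda: gained [] -> total []
At Gamma: gained ['T125E', 'A655K'] -> total ['A655K', 'T125E']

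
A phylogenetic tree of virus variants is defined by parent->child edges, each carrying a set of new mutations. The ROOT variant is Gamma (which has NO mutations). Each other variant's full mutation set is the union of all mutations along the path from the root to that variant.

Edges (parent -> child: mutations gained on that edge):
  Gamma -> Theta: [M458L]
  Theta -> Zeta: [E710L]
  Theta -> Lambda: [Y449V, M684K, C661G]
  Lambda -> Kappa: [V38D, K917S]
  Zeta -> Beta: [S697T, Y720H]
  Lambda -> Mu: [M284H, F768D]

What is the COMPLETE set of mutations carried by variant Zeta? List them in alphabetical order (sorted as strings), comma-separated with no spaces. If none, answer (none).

Answer: E710L,M458L

Derivation:
At Gamma: gained [] -> total []
At Theta: gained ['M458L'] -> total ['M458L']
At Zeta: gained ['E710L'] -> total ['E710L', 'M458L']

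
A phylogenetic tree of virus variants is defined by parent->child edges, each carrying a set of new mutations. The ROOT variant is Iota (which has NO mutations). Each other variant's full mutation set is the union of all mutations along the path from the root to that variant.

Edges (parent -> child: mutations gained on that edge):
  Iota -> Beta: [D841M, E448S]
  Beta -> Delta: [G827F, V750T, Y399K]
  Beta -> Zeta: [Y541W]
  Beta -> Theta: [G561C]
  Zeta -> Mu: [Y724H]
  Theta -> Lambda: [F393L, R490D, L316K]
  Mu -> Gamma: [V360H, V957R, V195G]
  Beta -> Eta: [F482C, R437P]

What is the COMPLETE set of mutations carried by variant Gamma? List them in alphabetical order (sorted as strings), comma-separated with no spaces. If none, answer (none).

At Iota: gained [] -> total []
At Beta: gained ['D841M', 'E448S'] -> total ['D841M', 'E448S']
At Zeta: gained ['Y541W'] -> total ['D841M', 'E448S', 'Y541W']
At Mu: gained ['Y724H'] -> total ['D841M', 'E448S', 'Y541W', 'Y724H']
At Gamma: gained ['V360H', 'V957R', 'V195G'] -> total ['D841M', 'E448S', 'V195G', 'V360H', 'V957R', 'Y541W', 'Y724H']

Answer: D841M,E448S,V195G,V360H,V957R,Y541W,Y724H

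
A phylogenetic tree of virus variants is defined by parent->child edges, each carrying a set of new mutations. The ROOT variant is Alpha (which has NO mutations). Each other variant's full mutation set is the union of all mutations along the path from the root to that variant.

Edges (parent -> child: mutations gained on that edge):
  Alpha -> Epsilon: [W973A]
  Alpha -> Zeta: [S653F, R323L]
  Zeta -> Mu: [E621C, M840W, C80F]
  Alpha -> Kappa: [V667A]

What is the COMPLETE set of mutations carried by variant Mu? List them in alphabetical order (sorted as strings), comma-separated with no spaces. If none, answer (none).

Answer: C80F,E621C,M840W,R323L,S653F

Derivation:
At Alpha: gained [] -> total []
At Zeta: gained ['S653F', 'R323L'] -> total ['R323L', 'S653F']
At Mu: gained ['E621C', 'M840W', 'C80F'] -> total ['C80F', 'E621C', 'M840W', 'R323L', 'S653F']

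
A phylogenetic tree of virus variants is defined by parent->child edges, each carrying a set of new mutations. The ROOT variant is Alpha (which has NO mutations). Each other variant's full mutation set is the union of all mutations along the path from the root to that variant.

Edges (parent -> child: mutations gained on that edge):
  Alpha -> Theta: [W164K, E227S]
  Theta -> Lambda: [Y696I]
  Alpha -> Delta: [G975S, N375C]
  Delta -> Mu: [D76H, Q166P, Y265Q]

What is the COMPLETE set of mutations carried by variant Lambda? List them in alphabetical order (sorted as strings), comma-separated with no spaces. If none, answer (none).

At Alpha: gained [] -> total []
At Theta: gained ['W164K', 'E227S'] -> total ['E227S', 'W164K']
At Lambda: gained ['Y696I'] -> total ['E227S', 'W164K', 'Y696I']

Answer: E227S,W164K,Y696I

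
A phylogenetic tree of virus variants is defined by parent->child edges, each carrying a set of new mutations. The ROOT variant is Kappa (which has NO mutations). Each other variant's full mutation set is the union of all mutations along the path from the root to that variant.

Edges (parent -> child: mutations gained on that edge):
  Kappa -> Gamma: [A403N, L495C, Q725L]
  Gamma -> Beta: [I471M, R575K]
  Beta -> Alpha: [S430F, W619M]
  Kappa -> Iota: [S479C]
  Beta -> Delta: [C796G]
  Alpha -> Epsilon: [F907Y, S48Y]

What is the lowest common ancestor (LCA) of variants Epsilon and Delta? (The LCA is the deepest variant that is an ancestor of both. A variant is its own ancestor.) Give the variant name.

Answer: Beta

Derivation:
Path from root to Epsilon: Kappa -> Gamma -> Beta -> Alpha -> Epsilon
  ancestors of Epsilon: {Kappa, Gamma, Beta, Alpha, Epsilon}
Path from root to Delta: Kappa -> Gamma -> Beta -> Delta
  ancestors of Delta: {Kappa, Gamma, Beta, Delta}
Common ancestors: {Kappa, Gamma, Beta}
Walk up from Delta: Delta (not in ancestors of Epsilon), Beta (in ancestors of Epsilon), Gamma (in ancestors of Epsilon), Kappa (in ancestors of Epsilon)
Deepest common ancestor (LCA) = Beta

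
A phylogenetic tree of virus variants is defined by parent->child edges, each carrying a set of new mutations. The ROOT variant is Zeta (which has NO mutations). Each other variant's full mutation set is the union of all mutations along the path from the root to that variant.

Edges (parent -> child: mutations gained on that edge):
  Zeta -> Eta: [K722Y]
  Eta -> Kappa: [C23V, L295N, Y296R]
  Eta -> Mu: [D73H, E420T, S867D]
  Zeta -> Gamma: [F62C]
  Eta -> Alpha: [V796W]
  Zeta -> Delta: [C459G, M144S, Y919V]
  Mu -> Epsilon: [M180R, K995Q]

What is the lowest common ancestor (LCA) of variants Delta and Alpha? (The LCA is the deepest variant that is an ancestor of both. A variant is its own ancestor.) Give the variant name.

Path from root to Delta: Zeta -> Delta
  ancestors of Delta: {Zeta, Delta}
Path from root to Alpha: Zeta -> Eta -> Alpha
  ancestors of Alpha: {Zeta, Eta, Alpha}
Common ancestors: {Zeta}
Walk up from Alpha: Alpha (not in ancestors of Delta), Eta (not in ancestors of Delta), Zeta (in ancestors of Delta)
Deepest common ancestor (LCA) = Zeta

Answer: Zeta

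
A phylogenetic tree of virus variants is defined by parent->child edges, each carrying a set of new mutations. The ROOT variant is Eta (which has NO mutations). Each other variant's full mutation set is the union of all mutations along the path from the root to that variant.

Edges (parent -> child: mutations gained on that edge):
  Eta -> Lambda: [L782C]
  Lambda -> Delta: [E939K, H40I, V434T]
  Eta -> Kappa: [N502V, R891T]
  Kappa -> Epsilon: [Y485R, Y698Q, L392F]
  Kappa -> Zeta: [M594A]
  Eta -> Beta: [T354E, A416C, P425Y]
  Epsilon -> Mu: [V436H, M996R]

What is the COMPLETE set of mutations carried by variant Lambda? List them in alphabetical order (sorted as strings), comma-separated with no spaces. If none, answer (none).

Answer: L782C

Derivation:
At Eta: gained [] -> total []
At Lambda: gained ['L782C'] -> total ['L782C']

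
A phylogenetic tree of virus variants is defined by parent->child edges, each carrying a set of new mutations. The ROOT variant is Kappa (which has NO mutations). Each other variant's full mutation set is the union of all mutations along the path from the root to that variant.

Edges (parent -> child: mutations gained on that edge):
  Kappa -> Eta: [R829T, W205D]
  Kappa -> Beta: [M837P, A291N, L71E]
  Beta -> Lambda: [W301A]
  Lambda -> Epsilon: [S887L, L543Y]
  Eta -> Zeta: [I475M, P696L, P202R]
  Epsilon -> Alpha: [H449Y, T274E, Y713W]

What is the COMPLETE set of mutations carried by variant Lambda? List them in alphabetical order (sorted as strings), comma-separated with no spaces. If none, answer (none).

At Kappa: gained [] -> total []
At Beta: gained ['M837P', 'A291N', 'L71E'] -> total ['A291N', 'L71E', 'M837P']
At Lambda: gained ['W301A'] -> total ['A291N', 'L71E', 'M837P', 'W301A']

Answer: A291N,L71E,M837P,W301A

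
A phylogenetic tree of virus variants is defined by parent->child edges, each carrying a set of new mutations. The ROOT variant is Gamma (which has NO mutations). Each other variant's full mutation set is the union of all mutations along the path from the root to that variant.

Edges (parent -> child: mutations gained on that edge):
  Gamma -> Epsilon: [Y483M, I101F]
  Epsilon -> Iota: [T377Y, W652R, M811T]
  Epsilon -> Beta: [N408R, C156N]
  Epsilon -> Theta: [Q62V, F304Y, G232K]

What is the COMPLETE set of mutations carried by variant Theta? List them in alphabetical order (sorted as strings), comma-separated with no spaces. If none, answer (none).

At Gamma: gained [] -> total []
At Epsilon: gained ['Y483M', 'I101F'] -> total ['I101F', 'Y483M']
At Theta: gained ['Q62V', 'F304Y', 'G232K'] -> total ['F304Y', 'G232K', 'I101F', 'Q62V', 'Y483M']

Answer: F304Y,G232K,I101F,Q62V,Y483M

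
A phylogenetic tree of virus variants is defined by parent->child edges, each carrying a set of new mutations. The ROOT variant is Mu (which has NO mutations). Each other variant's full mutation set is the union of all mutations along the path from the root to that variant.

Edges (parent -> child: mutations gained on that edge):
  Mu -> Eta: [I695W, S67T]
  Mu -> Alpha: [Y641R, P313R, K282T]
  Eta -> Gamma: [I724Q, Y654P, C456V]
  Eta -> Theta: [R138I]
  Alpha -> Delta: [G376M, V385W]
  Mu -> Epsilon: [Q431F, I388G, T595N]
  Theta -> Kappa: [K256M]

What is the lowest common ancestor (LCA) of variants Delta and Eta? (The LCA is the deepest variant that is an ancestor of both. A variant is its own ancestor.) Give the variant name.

Path from root to Delta: Mu -> Alpha -> Delta
  ancestors of Delta: {Mu, Alpha, Delta}
Path from root to Eta: Mu -> Eta
  ancestors of Eta: {Mu, Eta}
Common ancestors: {Mu}
Walk up from Eta: Eta (not in ancestors of Delta), Mu (in ancestors of Delta)
Deepest common ancestor (LCA) = Mu

Answer: Mu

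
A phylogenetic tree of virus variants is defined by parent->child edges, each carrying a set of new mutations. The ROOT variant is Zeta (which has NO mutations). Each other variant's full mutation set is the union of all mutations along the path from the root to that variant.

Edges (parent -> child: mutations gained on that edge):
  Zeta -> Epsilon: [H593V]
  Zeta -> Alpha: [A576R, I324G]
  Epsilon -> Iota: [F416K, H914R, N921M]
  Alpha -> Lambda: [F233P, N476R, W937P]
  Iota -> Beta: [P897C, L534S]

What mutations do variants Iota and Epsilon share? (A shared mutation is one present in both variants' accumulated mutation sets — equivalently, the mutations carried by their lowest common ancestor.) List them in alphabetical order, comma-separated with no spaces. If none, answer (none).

Answer: H593V

Derivation:
Accumulating mutations along path to Iota:
  At Zeta: gained [] -> total []
  At Epsilon: gained ['H593V'] -> total ['H593V']
  At Iota: gained ['F416K', 'H914R', 'N921M'] -> total ['F416K', 'H593V', 'H914R', 'N921M']
Mutations(Iota) = ['F416K', 'H593V', 'H914R', 'N921M']
Accumulating mutations along path to Epsilon:
  At Zeta: gained [] -> total []
  At Epsilon: gained ['H593V'] -> total ['H593V']
Mutations(Epsilon) = ['H593V']
Intersection: ['F416K', 'H593V', 'H914R', 'N921M'] ∩ ['H593V'] = ['H593V']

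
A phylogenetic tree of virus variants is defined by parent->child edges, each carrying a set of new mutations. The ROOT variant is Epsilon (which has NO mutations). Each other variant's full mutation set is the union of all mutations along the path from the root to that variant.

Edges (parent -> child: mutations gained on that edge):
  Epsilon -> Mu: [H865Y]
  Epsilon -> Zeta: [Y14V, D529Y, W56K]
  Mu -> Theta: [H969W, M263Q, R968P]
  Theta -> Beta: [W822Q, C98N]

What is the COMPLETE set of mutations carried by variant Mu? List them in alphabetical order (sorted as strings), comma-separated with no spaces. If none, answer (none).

At Epsilon: gained [] -> total []
At Mu: gained ['H865Y'] -> total ['H865Y']

Answer: H865Y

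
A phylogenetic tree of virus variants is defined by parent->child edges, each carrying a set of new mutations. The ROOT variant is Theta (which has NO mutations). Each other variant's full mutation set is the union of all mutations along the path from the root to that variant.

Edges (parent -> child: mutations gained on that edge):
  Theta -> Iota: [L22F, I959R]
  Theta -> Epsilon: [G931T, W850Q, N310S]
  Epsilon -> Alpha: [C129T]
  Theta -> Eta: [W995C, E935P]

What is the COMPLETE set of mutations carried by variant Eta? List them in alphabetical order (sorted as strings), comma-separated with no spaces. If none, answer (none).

At Theta: gained [] -> total []
At Eta: gained ['W995C', 'E935P'] -> total ['E935P', 'W995C']

Answer: E935P,W995C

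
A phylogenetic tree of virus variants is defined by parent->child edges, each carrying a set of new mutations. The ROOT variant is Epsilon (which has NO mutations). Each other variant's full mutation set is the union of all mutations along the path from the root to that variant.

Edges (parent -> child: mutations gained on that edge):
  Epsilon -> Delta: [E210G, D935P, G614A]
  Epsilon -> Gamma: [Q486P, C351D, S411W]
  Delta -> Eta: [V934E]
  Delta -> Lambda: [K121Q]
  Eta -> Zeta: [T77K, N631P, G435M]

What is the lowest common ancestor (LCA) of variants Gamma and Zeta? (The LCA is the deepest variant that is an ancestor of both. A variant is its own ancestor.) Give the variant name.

Answer: Epsilon

Derivation:
Path from root to Gamma: Epsilon -> Gamma
  ancestors of Gamma: {Epsilon, Gamma}
Path from root to Zeta: Epsilon -> Delta -> Eta -> Zeta
  ancestors of Zeta: {Epsilon, Delta, Eta, Zeta}
Common ancestors: {Epsilon}
Walk up from Zeta: Zeta (not in ancestors of Gamma), Eta (not in ancestors of Gamma), Delta (not in ancestors of Gamma), Epsilon (in ancestors of Gamma)
Deepest common ancestor (LCA) = Epsilon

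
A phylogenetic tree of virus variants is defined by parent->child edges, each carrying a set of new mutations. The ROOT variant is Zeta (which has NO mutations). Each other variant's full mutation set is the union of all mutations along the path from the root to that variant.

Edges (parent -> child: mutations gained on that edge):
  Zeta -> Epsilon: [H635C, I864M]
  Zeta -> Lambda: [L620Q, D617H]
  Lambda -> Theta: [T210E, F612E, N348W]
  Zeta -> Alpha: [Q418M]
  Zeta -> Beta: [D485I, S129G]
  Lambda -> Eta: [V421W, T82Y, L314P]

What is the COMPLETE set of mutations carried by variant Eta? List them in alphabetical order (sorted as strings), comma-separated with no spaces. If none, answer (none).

At Zeta: gained [] -> total []
At Lambda: gained ['L620Q', 'D617H'] -> total ['D617H', 'L620Q']
At Eta: gained ['V421W', 'T82Y', 'L314P'] -> total ['D617H', 'L314P', 'L620Q', 'T82Y', 'V421W']

Answer: D617H,L314P,L620Q,T82Y,V421W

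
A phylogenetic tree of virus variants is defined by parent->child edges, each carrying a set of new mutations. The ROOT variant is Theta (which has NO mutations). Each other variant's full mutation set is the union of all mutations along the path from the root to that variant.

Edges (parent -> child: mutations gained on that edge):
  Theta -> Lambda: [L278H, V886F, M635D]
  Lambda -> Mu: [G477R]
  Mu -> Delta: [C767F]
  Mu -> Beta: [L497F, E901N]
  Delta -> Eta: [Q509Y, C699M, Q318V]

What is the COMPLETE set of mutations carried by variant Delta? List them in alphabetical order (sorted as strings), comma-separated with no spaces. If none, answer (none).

Answer: C767F,G477R,L278H,M635D,V886F

Derivation:
At Theta: gained [] -> total []
At Lambda: gained ['L278H', 'V886F', 'M635D'] -> total ['L278H', 'M635D', 'V886F']
At Mu: gained ['G477R'] -> total ['G477R', 'L278H', 'M635D', 'V886F']
At Delta: gained ['C767F'] -> total ['C767F', 'G477R', 'L278H', 'M635D', 'V886F']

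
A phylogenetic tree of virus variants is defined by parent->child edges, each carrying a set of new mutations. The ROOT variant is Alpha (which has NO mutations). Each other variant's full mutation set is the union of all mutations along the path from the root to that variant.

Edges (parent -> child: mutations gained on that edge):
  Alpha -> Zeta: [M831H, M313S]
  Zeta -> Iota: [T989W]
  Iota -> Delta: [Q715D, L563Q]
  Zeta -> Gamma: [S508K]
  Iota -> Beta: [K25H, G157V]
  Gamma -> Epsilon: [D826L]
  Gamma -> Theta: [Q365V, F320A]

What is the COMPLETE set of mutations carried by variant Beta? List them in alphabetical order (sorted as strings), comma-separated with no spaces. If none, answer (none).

Answer: G157V,K25H,M313S,M831H,T989W

Derivation:
At Alpha: gained [] -> total []
At Zeta: gained ['M831H', 'M313S'] -> total ['M313S', 'M831H']
At Iota: gained ['T989W'] -> total ['M313S', 'M831H', 'T989W']
At Beta: gained ['K25H', 'G157V'] -> total ['G157V', 'K25H', 'M313S', 'M831H', 'T989W']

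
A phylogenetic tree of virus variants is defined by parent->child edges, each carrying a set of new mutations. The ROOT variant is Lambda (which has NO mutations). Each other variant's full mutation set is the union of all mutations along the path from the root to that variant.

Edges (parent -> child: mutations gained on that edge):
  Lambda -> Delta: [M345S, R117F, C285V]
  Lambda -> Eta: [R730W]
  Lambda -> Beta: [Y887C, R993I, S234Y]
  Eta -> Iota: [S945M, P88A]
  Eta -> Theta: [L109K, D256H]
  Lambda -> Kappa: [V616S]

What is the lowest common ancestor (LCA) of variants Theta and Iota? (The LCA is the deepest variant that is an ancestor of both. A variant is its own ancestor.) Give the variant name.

Answer: Eta

Derivation:
Path from root to Theta: Lambda -> Eta -> Theta
  ancestors of Theta: {Lambda, Eta, Theta}
Path from root to Iota: Lambda -> Eta -> Iota
  ancestors of Iota: {Lambda, Eta, Iota}
Common ancestors: {Lambda, Eta}
Walk up from Iota: Iota (not in ancestors of Theta), Eta (in ancestors of Theta), Lambda (in ancestors of Theta)
Deepest common ancestor (LCA) = Eta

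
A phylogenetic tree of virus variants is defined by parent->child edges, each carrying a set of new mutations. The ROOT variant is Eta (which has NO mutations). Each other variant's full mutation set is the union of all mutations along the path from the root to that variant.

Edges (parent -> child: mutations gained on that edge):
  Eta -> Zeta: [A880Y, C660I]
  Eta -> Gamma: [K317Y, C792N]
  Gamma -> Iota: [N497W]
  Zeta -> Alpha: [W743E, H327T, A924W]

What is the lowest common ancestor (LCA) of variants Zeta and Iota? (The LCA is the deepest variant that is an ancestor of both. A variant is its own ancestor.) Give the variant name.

Path from root to Zeta: Eta -> Zeta
  ancestors of Zeta: {Eta, Zeta}
Path from root to Iota: Eta -> Gamma -> Iota
  ancestors of Iota: {Eta, Gamma, Iota}
Common ancestors: {Eta}
Walk up from Iota: Iota (not in ancestors of Zeta), Gamma (not in ancestors of Zeta), Eta (in ancestors of Zeta)
Deepest common ancestor (LCA) = Eta

Answer: Eta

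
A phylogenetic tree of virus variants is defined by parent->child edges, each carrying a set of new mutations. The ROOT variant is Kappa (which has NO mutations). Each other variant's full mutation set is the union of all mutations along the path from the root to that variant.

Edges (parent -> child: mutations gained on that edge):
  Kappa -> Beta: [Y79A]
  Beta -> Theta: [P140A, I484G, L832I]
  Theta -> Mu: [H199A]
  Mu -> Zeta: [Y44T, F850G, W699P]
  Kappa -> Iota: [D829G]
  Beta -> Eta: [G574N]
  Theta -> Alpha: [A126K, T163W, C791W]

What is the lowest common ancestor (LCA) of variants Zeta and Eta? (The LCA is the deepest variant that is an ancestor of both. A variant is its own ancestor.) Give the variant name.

Path from root to Zeta: Kappa -> Beta -> Theta -> Mu -> Zeta
  ancestors of Zeta: {Kappa, Beta, Theta, Mu, Zeta}
Path from root to Eta: Kappa -> Beta -> Eta
  ancestors of Eta: {Kappa, Beta, Eta}
Common ancestors: {Kappa, Beta}
Walk up from Eta: Eta (not in ancestors of Zeta), Beta (in ancestors of Zeta), Kappa (in ancestors of Zeta)
Deepest common ancestor (LCA) = Beta

Answer: Beta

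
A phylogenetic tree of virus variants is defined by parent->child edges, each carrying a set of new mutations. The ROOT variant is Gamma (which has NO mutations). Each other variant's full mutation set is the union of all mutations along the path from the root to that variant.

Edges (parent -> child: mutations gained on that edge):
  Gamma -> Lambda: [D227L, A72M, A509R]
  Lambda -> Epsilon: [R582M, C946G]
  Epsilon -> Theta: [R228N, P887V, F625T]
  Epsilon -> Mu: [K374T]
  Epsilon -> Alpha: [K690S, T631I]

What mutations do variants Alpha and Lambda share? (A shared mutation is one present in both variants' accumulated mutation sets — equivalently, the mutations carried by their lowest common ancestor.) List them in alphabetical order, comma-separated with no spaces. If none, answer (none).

Accumulating mutations along path to Alpha:
  At Gamma: gained [] -> total []
  At Lambda: gained ['D227L', 'A72M', 'A509R'] -> total ['A509R', 'A72M', 'D227L']
  At Epsilon: gained ['R582M', 'C946G'] -> total ['A509R', 'A72M', 'C946G', 'D227L', 'R582M']
  At Alpha: gained ['K690S', 'T631I'] -> total ['A509R', 'A72M', 'C946G', 'D227L', 'K690S', 'R582M', 'T631I']
Mutations(Alpha) = ['A509R', 'A72M', 'C946G', 'D227L', 'K690S', 'R582M', 'T631I']
Accumulating mutations along path to Lambda:
  At Gamma: gained [] -> total []
  At Lambda: gained ['D227L', 'A72M', 'A509R'] -> total ['A509R', 'A72M', 'D227L']
Mutations(Lambda) = ['A509R', 'A72M', 'D227L']
Intersection: ['A509R', 'A72M', 'C946G', 'D227L', 'K690S', 'R582M', 'T631I'] ∩ ['A509R', 'A72M', 'D227L'] = ['A509R', 'A72M', 'D227L']

Answer: A509R,A72M,D227L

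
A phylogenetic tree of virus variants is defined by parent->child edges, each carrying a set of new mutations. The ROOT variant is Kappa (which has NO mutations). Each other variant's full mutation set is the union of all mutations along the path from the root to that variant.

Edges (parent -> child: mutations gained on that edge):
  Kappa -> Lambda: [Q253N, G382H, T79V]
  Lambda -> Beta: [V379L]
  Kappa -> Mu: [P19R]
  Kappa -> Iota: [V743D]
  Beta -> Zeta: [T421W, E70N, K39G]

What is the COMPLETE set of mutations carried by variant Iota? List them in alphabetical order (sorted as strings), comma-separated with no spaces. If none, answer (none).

Answer: V743D

Derivation:
At Kappa: gained [] -> total []
At Iota: gained ['V743D'] -> total ['V743D']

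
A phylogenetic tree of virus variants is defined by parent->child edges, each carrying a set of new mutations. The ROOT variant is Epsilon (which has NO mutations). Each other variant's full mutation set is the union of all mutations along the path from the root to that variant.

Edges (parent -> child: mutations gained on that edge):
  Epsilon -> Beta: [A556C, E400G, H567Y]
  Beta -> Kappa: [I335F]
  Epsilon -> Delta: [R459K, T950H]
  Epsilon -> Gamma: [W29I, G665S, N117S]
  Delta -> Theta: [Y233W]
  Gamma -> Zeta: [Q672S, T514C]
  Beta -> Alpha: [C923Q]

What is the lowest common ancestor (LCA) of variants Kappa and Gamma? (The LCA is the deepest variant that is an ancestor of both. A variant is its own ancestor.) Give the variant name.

Answer: Epsilon

Derivation:
Path from root to Kappa: Epsilon -> Beta -> Kappa
  ancestors of Kappa: {Epsilon, Beta, Kappa}
Path from root to Gamma: Epsilon -> Gamma
  ancestors of Gamma: {Epsilon, Gamma}
Common ancestors: {Epsilon}
Walk up from Gamma: Gamma (not in ancestors of Kappa), Epsilon (in ancestors of Kappa)
Deepest common ancestor (LCA) = Epsilon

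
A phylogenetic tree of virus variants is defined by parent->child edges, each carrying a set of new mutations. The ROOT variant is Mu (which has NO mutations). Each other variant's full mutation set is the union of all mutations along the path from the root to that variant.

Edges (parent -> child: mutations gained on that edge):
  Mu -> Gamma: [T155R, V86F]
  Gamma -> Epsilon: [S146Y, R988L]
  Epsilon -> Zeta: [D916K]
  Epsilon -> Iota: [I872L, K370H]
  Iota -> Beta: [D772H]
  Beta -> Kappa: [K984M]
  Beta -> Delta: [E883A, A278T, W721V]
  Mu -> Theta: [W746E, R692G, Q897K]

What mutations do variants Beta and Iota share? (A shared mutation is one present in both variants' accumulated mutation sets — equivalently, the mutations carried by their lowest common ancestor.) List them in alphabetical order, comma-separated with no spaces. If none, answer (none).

Answer: I872L,K370H,R988L,S146Y,T155R,V86F

Derivation:
Accumulating mutations along path to Beta:
  At Mu: gained [] -> total []
  At Gamma: gained ['T155R', 'V86F'] -> total ['T155R', 'V86F']
  At Epsilon: gained ['S146Y', 'R988L'] -> total ['R988L', 'S146Y', 'T155R', 'V86F']
  At Iota: gained ['I872L', 'K370H'] -> total ['I872L', 'K370H', 'R988L', 'S146Y', 'T155R', 'V86F']
  At Beta: gained ['D772H'] -> total ['D772H', 'I872L', 'K370H', 'R988L', 'S146Y', 'T155R', 'V86F']
Mutations(Beta) = ['D772H', 'I872L', 'K370H', 'R988L', 'S146Y', 'T155R', 'V86F']
Accumulating mutations along path to Iota:
  At Mu: gained [] -> total []
  At Gamma: gained ['T155R', 'V86F'] -> total ['T155R', 'V86F']
  At Epsilon: gained ['S146Y', 'R988L'] -> total ['R988L', 'S146Y', 'T155R', 'V86F']
  At Iota: gained ['I872L', 'K370H'] -> total ['I872L', 'K370H', 'R988L', 'S146Y', 'T155R', 'V86F']
Mutations(Iota) = ['I872L', 'K370H', 'R988L', 'S146Y', 'T155R', 'V86F']
Intersection: ['D772H', 'I872L', 'K370H', 'R988L', 'S146Y', 'T155R', 'V86F'] ∩ ['I872L', 'K370H', 'R988L', 'S146Y', 'T155R', 'V86F'] = ['I872L', 'K370H', 'R988L', 'S146Y', 'T155R', 'V86F']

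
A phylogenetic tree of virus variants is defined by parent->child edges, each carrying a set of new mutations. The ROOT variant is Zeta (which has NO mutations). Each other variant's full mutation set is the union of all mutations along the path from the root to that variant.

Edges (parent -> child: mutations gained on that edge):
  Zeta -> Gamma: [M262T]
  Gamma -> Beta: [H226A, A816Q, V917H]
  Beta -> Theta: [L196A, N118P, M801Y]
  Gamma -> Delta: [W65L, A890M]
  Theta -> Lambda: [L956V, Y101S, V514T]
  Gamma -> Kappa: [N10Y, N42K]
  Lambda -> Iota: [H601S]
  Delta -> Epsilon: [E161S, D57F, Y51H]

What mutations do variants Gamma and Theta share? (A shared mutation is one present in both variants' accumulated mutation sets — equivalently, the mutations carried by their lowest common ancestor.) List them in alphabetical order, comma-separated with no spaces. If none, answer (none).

Accumulating mutations along path to Gamma:
  At Zeta: gained [] -> total []
  At Gamma: gained ['M262T'] -> total ['M262T']
Mutations(Gamma) = ['M262T']
Accumulating mutations along path to Theta:
  At Zeta: gained [] -> total []
  At Gamma: gained ['M262T'] -> total ['M262T']
  At Beta: gained ['H226A', 'A816Q', 'V917H'] -> total ['A816Q', 'H226A', 'M262T', 'V917H']
  At Theta: gained ['L196A', 'N118P', 'M801Y'] -> total ['A816Q', 'H226A', 'L196A', 'M262T', 'M801Y', 'N118P', 'V917H']
Mutations(Theta) = ['A816Q', 'H226A', 'L196A', 'M262T', 'M801Y', 'N118P', 'V917H']
Intersection: ['M262T'] ∩ ['A816Q', 'H226A', 'L196A', 'M262T', 'M801Y', 'N118P', 'V917H'] = ['M262T']

Answer: M262T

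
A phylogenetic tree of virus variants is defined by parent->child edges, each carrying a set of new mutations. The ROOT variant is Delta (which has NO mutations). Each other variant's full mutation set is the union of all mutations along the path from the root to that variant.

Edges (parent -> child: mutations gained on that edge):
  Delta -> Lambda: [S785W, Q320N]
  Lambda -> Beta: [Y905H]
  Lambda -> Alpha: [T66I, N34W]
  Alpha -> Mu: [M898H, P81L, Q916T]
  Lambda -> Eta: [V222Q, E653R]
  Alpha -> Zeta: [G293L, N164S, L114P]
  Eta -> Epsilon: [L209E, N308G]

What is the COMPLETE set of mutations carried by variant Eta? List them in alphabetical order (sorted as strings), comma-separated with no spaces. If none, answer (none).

At Delta: gained [] -> total []
At Lambda: gained ['S785W', 'Q320N'] -> total ['Q320N', 'S785W']
At Eta: gained ['V222Q', 'E653R'] -> total ['E653R', 'Q320N', 'S785W', 'V222Q']

Answer: E653R,Q320N,S785W,V222Q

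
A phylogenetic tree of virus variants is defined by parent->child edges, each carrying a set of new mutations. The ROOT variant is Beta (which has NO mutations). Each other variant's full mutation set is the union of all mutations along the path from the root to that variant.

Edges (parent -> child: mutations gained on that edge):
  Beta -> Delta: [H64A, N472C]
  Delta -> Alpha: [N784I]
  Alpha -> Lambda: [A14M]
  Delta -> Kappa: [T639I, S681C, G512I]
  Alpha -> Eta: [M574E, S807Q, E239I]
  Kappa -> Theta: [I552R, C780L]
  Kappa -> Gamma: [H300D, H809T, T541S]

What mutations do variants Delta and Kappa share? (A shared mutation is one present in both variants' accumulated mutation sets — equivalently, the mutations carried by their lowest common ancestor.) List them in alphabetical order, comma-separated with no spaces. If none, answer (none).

Accumulating mutations along path to Delta:
  At Beta: gained [] -> total []
  At Delta: gained ['H64A', 'N472C'] -> total ['H64A', 'N472C']
Mutations(Delta) = ['H64A', 'N472C']
Accumulating mutations along path to Kappa:
  At Beta: gained [] -> total []
  At Delta: gained ['H64A', 'N472C'] -> total ['H64A', 'N472C']
  At Kappa: gained ['T639I', 'S681C', 'G512I'] -> total ['G512I', 'H64A', 'N472C', 'S681C', 'T639I']
Mutations(Kappa) = ['G512I', 'H64A', 'N472C', 'S681C', 'T639I']
Intersection: ['H64A', 'N472C'] ∩ ['G512I', 'H64A', 'N472C', 'S681C', 'T639I'] = ['H64A', 'N472C']

Answer: H64A,N472C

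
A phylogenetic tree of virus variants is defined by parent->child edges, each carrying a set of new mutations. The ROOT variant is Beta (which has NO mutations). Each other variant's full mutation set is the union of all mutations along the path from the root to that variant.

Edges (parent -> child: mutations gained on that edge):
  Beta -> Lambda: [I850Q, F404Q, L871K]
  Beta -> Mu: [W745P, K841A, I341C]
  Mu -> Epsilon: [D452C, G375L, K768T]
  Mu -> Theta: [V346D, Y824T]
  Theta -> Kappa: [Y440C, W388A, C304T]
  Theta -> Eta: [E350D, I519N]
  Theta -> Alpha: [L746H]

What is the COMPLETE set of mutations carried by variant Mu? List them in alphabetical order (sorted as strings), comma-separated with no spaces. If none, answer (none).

Answer: I341C,K841A,W745P

Derivation:
At Beta: gained [] -> total []
At Mu: gained ['W745P', 'K841A', 'I341C'] -> total ['I341C', 'K841A', 'W745P']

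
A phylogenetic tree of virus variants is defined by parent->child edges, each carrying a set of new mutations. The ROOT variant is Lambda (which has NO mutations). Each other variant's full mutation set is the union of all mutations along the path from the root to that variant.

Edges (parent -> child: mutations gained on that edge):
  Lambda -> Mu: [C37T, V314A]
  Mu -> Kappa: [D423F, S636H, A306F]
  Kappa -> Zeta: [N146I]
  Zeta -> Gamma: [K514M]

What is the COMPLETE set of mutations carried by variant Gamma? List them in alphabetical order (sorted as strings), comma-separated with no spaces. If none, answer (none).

At Lambda: gained [] -> total []
At Mu: gained ['C37T', 'V314A'] -> total ['C37T', 'V314A']
At Kappa: gained ['D423F', 'S636H', 'A306F'] -> total ['A306F', 'C37T', 'D423F', 'S636H', 'V314A']
At Zeta: gained ['N146I'] -> total ['A306F', 'C37T', 'D423F', 'N146I', 'S636H', 'V314A']
At Gamma: gained ['K514M'] -> total ['A306F', 'C37T', 'D423F', 'K514M', 'N146I', 'S636H', 'V314A']

Answer: A306F,C37T,D423F,K514M,N146I,S636H,V314A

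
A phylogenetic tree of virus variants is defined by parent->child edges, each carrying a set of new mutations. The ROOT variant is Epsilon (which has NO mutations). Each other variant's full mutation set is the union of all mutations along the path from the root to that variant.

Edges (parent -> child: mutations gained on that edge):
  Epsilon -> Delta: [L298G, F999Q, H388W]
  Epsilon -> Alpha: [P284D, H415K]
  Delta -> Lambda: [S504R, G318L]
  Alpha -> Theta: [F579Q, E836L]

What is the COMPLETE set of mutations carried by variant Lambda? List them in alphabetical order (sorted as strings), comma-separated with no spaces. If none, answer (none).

At Epsilon: gained [] -> total []
At Delta: gained ['L298G', 'F999Q', 'H388W'] -> total ['F999Q', 'H388W', 'L298G']
At Lambda: gained ['S504R', 'G318L'] -> total ['F999Q', 'G318L', 'H388W', 'L298G', 'S504R']

Answer: F999Q,G318L,H388W,L298G,S504R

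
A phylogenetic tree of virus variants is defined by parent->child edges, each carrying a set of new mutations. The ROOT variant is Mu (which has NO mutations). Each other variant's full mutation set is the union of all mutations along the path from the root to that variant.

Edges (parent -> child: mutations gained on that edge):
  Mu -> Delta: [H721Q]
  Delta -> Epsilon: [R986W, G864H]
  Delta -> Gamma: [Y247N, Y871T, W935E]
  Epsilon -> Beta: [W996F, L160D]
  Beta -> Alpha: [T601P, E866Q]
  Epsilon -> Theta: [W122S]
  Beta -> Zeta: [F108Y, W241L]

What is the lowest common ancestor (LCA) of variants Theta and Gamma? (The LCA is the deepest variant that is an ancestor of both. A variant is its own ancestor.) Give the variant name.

Answer: Delta

Derivation:
Path from root to Theta: Mu -> Delta -> Epsilon -> Theta
  ancestors of Theta: {Mu, Delta, Epsilon, Theta}
Path from root to Gamma: Mu -> Delta -> Gamma
  ancestors of Gamma: {Mu, Delta, Gamma}
Common ancestors: {Mu, Delta}
Walk up from Gamma: Gamma (not in ancestors of Theta), Delta (in ancestors of Theta), Mu (in ancestors of Theta)
Deepest common ancestor (LCA) = Delta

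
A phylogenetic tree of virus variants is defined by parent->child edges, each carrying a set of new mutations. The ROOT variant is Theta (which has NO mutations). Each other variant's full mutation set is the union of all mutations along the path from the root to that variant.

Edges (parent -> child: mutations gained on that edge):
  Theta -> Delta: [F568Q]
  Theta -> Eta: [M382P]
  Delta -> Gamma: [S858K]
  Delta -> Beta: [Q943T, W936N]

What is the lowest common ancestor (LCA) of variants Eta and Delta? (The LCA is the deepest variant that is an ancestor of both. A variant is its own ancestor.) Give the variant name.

Answer: Theta

Derivation:
Path from root to Eta: Theta -> Eta
  ancestors of Eta: {Theta, Eta}
Path from root to Delta: Theta -> Delta
  ancestors of Delta: {Theta, Delta}
Common ancestors: {Theta}
Walk up from Delta: Delta (not in ancestors of Eta), Theta (in ancestors of Eta)
Deepest common ancestor (LCA) = Theta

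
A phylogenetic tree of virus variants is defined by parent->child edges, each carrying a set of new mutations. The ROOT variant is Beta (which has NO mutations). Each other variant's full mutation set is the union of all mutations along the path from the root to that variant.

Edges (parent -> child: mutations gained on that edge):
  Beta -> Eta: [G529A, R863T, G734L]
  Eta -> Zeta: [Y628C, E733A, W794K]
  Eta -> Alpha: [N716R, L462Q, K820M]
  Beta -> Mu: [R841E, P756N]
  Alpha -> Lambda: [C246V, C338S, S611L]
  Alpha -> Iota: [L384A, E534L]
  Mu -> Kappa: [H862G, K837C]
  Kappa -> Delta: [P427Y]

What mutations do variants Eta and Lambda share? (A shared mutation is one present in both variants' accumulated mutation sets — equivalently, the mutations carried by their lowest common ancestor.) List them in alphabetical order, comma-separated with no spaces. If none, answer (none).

Accumulating mutations along path to Eta:
  At Beta: gained [] -> total []
  At Eta: gained ['G529A', 'R863T', 'G734L'] -> total ['G529A', 'G734L', 'R863T']
Mutations(Eta) = ['G529A', 'G734L', 'R863T']
Accumulating mutations along path to Lambda:
  At Beta: gained [] -> total []
  At Eta: gained ['G529A', 'R863T', 'G734L'] -> total ['G529A', 'G734L', 'R863T']
  At Alpha: gained ['N716R', 'L462Q', 'K820M'] -> total ['G529A', 'G734L', 'K820M', 'L462Q', 'N716R', 'R863T']
  At Lambda: gained ['C246V', 'C338S', 'S611L'] -> total ['C246V', 'C338S', 'G529A', 'G734L', 'K820M', 'L462Q', 'N716R', 'R863T', 'S611L']
Mutations(Lambda) = ['C246V', 'C338S', 'G529A', 'G734L', 'K820M', 'L462Q', 'N716R', 'R863T', 'S611L']
Intersection: ['G529A', 'G734L', 'R863T'] ∩ ['C246V', 'C338S', 'G529A', 'G734L', 'K820M', 'L462Q', 'N716R', 'R863T', 'S611L'] = ['G529A', 'G734L', 'R863T']

Answer: G529A,G734L,R863T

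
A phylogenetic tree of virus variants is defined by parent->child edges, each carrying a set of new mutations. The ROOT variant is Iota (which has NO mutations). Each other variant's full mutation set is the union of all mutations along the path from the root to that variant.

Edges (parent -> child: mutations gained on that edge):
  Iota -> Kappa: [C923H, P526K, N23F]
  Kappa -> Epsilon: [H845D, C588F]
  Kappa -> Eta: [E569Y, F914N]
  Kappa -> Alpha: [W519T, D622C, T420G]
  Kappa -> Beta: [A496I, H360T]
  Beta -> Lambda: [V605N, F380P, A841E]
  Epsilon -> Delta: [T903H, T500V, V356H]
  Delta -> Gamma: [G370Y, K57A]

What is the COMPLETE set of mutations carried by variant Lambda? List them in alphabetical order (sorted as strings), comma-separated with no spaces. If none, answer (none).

Answer: A496I,A841E,C923H,F380P,H360T,N23F,P526K,V605N

Derivation:
At Iota: gained [] -> total []
At Kappa: gained ['C923H', 'P526K', 'N23F'] -> total ['C923H', 'N23F', 'P526K']
At Beta: gained ['A496I', 'H360T'] -> total ['A496I', 'C923H', 'H360T', 'N23F', 'P526K']
At Lambda: gained ['V605N', 'F380P', 'A841E'] -> total ['A496I', 'A841E', 'C923H', 'F380P', 'H360T', 'N23F', 'P526K', 'V605N']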